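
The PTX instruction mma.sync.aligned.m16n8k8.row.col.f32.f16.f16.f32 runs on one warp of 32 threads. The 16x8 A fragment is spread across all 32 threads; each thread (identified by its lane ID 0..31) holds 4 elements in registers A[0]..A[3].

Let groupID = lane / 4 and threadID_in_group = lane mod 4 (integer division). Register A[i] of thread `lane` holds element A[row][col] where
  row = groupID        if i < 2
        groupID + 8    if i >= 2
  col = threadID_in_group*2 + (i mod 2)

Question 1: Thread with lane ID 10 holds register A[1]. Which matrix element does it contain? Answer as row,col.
L=10⇒gr=10>>2=2, th=10&3=2
[1]⇒row 2+0=2  col 2·2+1=5

2,5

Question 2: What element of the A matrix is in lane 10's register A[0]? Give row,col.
2,4

10: gr=2,th=2
[0] (2+0,2*2+0) = (2,4)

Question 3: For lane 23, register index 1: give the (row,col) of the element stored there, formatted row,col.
23: gr=5,th=3
[1] (5+0,3*2+1) = (5,7)

5,7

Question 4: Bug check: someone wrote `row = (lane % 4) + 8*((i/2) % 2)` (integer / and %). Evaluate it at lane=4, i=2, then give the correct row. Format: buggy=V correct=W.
`(lane % 4) + 8*((i/2) % 2)`[4,2]→8
4: G=1,T=0
[2] (1+8,0*2+0) = (9,0)
row: 8 vs 9

buggy=8 correct=9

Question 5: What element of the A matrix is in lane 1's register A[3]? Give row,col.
L=1->g=1>>2=0, t=1&3=1
[3]->row 0+8=8  col 1·2+1=3

8,3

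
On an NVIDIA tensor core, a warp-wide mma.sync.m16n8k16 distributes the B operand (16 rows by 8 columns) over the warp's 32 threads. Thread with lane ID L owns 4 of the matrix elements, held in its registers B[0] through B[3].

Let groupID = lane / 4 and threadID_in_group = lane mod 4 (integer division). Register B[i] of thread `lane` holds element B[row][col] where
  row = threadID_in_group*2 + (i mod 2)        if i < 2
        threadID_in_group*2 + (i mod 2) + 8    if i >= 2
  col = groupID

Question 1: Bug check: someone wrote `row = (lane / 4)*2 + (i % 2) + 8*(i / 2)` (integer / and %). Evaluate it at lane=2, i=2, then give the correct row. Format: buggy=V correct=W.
`(lane / 4)*2 + (i % 2) + 8*(i / 2)`[2,2]⇒8
2: gr=0,th=2
[2] (2*2+0+8,0) = (12,0)
row: 8 vs 12

buggy=8 correct=12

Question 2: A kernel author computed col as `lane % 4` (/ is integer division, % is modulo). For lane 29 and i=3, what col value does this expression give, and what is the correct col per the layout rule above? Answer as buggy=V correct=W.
buggy=1 correct=7

`lane % 4`[29,3]⇒1
lane 29⇒29/4=7, 29 mod 4=1
i=3  r:2·1+1+8⇒11  c:7
col: 1 vs 7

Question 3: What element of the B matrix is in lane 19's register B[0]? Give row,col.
lane 19->19/4=4, 19 mod 4=3
i=0  r:2·3+0+0->6  c:4

6,4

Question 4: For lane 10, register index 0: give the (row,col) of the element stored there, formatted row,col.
4,2

lane 10⇒10/4=2, 10 mod 4=2
i=0  r:2·2+0+0⇒4  c:2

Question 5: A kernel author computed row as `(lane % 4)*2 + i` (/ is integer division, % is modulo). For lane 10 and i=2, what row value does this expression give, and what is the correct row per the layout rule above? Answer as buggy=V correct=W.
`(lane % 4)*2 + i`[10,2]⇒6
lane 10⇒10/4=2, 10 mod 4=2
i=2  r:2·2+0+8⇒12  c:2
row: 6 vs 12

buggy=6 correct=12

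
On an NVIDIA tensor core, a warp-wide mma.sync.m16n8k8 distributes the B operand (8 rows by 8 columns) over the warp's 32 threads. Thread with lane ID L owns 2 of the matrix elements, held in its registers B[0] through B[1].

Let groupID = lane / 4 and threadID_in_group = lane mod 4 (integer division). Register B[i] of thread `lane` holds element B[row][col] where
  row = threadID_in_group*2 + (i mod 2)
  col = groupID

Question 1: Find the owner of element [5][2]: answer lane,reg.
c=2⇒gr=2  r=5⇒th=2,odd=1
L=2*4+2=10  i=1=1

10,1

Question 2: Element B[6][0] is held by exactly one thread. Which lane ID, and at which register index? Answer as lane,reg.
c=0→G=0  r=6→T=3,p=0
L=0*4+3=3  i=0=0

3,0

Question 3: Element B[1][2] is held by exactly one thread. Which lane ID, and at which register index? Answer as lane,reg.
8,1

c: 2->gid=2  r: 1->tid=0,i&1=1
L=2*4+0=8  i=1=1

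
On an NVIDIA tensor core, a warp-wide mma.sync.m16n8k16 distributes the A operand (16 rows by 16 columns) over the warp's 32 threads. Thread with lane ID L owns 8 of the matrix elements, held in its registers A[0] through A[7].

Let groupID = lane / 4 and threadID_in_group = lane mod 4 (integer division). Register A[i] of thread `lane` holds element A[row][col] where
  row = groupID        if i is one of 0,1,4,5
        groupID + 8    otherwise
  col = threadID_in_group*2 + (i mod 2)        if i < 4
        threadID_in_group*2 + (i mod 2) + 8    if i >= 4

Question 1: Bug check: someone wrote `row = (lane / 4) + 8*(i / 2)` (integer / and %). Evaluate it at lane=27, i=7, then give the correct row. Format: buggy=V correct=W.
`(lane / 4) + 8*(i / 2)`[27,7]->30
lane 27: gid=6 (27/4), tid=3 (27%4)
i=7: r=6+8=14, c=3*2+1+8=15
row: 30 vs 14

buggy=30 correct=14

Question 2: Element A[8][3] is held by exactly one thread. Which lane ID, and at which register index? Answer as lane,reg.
1,3

r:8=>grp=0,rB=1  c:3=>cB=0,tig=1,lo=1
L=0*4+1=1  i=0*4+1*2+1=3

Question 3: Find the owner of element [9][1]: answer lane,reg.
r=9→G=1,rhi=1  c=1→chi=0,T=0,p=1
L=1*4+0=4  i=0*4+1*2+1=3

4,3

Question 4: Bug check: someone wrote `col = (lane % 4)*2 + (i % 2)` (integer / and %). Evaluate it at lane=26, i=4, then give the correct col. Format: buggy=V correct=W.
`(lane % 4)*2 + (i % 2)`[26,4]⇒4
lane 26⇒26/4=6, 26 mod 4=2
i=4  r:6+0⇒6  c:2·2+0+8⇒12
col: 4 vs 12

buggy=4 correct=12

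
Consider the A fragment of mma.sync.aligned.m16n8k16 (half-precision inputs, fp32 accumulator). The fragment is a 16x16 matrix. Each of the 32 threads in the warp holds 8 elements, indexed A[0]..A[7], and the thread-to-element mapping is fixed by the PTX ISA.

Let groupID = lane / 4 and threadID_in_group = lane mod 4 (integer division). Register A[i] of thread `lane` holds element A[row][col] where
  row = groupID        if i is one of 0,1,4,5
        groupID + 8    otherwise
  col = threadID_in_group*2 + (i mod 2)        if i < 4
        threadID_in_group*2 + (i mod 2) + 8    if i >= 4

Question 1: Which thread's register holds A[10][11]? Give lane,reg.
r:10=>grp=2,rB=1  c:11=>cB=1,tig=1,lo=1
L=2*4+1=9  i=1*4+1*2+1=7

9,7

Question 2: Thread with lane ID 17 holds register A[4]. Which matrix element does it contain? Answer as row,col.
4,10

17: gr=4,th=1
[4] (4+0,1*2+0+8) = (4,10)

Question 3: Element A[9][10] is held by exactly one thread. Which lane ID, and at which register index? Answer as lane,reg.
r:9=>grp=1,rB=1  c:10=>cB=1,tig=1,lo=0
L=1*4+1=5  i=1*4+1*2+0=6

5,6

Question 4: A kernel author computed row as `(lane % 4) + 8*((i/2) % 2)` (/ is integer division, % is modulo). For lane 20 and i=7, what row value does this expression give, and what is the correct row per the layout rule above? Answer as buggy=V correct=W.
`(lane % 4) + 8*((i/2) % 2)`[20,7]⇒8
20: gr=5,th=0
[7] (5+8,0*2+1+8) = (13,9)
row: 8 vs 13

buggy=8 correct=13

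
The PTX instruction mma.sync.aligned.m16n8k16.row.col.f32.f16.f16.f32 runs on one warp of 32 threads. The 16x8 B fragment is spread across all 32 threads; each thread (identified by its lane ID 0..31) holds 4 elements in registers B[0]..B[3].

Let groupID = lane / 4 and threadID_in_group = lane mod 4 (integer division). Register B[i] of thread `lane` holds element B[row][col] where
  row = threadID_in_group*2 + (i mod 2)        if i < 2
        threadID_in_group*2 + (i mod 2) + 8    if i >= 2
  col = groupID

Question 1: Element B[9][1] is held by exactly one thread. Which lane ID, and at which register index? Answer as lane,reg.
4,3

c:1=>grp=1  r:9=>rB=1,tig=0,lo=1
L=1*4+0=4  i=1*2+1=3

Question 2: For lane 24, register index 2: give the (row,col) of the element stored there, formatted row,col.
lane 24⇒24/4=6, 24 mod 4=0
i=2  r:2·0+0+8⇒8  c:6

8,6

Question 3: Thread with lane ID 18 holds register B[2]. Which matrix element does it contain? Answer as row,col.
lane 18⇒18/4=4, 18 mod 4=2
i=2  r:2·2+0+8⇒12  c:4

12,4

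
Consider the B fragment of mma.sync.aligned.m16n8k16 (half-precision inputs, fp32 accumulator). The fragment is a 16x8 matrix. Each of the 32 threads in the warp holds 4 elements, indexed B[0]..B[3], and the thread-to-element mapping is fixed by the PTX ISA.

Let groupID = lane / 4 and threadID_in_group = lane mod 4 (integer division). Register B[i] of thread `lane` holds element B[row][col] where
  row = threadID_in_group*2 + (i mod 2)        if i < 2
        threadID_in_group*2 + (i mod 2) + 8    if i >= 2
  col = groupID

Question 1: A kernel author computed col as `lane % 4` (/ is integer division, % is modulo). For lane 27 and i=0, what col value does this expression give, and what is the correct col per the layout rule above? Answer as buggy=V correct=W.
`lane % 4`[27,0]->3
lane 27->27/4=6, 27 mod 4=3
i=0  r:2·3+0+0->6  c:6
col: 3 vs 6

buggy=3 correct=6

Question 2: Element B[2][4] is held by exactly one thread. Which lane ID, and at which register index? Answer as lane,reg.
c:4=>grp=4  r:2=>rB=0,tig=1,lo=0
L=4*4+1=17  i=0*2+0=0

17,0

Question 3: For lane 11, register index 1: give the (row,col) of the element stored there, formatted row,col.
lane 11=>11/4=2, 11 mod 4=3
i=1  r:2·3+1+0=>7  c:2

7,2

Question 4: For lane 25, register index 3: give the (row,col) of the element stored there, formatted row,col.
11,6

lane 25: grp=6 (25/4), tig=1 (25%4)
i=3: r=1*2+1+8=11, c=grp=6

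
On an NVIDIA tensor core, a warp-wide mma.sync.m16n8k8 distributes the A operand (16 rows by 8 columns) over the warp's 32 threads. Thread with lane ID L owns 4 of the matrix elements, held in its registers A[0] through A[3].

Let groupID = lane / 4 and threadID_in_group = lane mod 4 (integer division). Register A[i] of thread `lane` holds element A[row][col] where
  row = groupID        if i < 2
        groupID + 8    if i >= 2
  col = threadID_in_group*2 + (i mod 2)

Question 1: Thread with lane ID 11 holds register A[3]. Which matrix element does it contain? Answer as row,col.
10,7

lane 11⇒11/4=2, 11 mod 4=3
i=3  r:2+8⇒10  c:2·3+1⇒7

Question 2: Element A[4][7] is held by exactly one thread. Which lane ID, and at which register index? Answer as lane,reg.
r:4=>grp=4,rB=0  c:7=>tig=3,lo=1
L=4*4+3=19  i=0*2+1=1

19,1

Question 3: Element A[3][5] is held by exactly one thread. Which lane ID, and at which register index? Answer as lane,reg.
14,1

r=3⇒gr=3,Rb=0  c=5⇒th=2,odd=1
L=3*4+2=14  i=0*2+1=1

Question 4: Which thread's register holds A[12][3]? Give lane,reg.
r=12→G=4,rhi=1  c=3→T=1,p=1
L=4*4+1=17  i=1*2+1=3

17,3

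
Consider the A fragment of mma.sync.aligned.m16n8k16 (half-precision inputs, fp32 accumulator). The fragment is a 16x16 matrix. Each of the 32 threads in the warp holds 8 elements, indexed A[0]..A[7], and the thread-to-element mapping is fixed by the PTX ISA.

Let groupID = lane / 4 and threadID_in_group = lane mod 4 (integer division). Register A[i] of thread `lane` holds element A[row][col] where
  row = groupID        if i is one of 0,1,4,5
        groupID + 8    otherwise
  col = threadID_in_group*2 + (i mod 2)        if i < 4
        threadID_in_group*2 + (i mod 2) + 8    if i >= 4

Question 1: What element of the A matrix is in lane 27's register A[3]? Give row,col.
lane 27: gr=6 (27/4), th=3 (27%4)
i=3: r=6+8=14, c=3*2+1+0=7

14,7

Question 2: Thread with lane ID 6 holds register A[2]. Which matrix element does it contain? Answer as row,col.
lane 6: g=1 (6/4), t=2 (6%4)
i=2: r=1+8=9, c=2*2+0+0=4

9,4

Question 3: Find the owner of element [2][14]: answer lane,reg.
11,4

r=2⇒gr=2,Rb=0  c=14⇒Cb=1,th=3,odd=0
L=2*4+3=11  i=1*4+0*2+0=4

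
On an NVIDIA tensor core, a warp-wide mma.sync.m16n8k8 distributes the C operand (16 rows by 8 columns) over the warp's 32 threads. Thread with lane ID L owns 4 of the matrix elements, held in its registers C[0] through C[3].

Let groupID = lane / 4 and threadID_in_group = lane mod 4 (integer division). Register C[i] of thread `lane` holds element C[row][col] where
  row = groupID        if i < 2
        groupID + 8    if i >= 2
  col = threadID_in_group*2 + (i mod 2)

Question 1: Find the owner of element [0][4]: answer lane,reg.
2,0

r=0⇒gr=0,Rb=0  c=4⇒th=2,odd=0
L=0*4+2=2  i=0*2+0=0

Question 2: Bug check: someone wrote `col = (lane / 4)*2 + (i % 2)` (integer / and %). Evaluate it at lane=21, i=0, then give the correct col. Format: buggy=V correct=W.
`(lane / 4)*2 + (i % 2)`[21,0]⇒10
lane 21: gr=5 (21/4), th=1 (21%4)
i=0: r=5+0=5, c=1*2+0=2
col: 10 vs 2

buggy=10 correct=2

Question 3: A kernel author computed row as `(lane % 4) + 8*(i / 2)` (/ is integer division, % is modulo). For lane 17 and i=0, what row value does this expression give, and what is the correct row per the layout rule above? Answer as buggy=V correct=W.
`(lane % 4) + 8*(i / 2)`[17,0]->1
lane 17->17/4=4, 17 mod 4=1
i=0  r:4+0->4  c:2·1+0->2
row: 1 vs 4

buggy=1 correct=4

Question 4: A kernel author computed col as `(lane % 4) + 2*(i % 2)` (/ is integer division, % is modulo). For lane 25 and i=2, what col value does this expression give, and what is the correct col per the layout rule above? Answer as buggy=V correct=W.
`(lane % 4) + 2*(i % 2)`[25,2]=>1
L=25=>grp=25>>2=6, tig=25&3=1
[2]=>row 6+8=14  col 1·2+0=2
col: 1 vs 2

buggy=1 correct=2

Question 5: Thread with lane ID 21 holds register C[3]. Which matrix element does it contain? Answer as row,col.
13,3

lane 21: G=5 (21/4), T=1 (21%4)
i=3: r=5+8=13, c=1*2+1=3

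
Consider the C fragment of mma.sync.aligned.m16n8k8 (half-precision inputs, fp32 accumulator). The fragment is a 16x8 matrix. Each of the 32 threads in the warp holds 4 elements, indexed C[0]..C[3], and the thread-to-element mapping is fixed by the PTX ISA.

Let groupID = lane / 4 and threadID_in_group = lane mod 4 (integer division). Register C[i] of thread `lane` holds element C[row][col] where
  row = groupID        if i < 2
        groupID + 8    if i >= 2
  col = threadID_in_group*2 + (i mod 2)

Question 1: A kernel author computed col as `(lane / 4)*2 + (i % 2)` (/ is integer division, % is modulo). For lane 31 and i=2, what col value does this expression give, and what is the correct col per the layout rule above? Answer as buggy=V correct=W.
`(lane / 4)*2 + (i % 2)`[31,2]->14
lane 31->31/4=7, 31 mod 4=3
i=2  r:7+8->15  c:2·3+0->6
col: 14 vs 6

buggy=14 correct=6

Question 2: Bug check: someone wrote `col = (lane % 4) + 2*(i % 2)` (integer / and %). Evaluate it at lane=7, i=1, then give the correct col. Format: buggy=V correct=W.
`(lane % 4) + 2*(i % 2)`[7,1]⇒5
lane 7⇒7/4=1, 7 mod 4=3
i=1  r:1+0⇒1  c:2·3+1⇒7
col: 5 vs 7

buggy=5 correct=7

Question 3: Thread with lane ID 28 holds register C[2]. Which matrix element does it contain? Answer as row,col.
15,0

lane 28->28/4=7, 28 mod 4=0
i=2  r:7+8->15  c:2·0+0->0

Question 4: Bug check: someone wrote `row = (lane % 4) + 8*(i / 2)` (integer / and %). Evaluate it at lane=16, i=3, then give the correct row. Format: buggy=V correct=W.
`(lane % 4) + 8*(i / 2)`[16,3]=>8
L=16=>grp=16>>2=4, tig=16&3=0
[3]=>row 4+8=12  col 0·2+1=1
row: 8 vs 12

buggy=8 correct=12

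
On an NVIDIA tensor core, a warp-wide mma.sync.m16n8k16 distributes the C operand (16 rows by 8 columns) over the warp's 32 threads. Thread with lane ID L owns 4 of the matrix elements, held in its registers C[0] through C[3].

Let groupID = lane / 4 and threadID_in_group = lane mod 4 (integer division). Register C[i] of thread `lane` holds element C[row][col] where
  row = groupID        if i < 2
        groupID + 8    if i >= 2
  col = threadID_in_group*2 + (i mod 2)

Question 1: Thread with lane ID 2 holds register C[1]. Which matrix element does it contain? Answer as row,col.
0,5

lane 2: g=0 (2/4), t=2 (2%4)
i=1: r=0+0=0, c=2*2+1=5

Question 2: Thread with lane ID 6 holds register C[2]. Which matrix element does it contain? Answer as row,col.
6: gr=1,th=2
[2] (1+8,2*2+0) = (9,4)

9,4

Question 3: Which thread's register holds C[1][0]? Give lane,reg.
r=1->g=1,rb=0  c=0->t=0,b0=0
L=1*4+0=4  i=0*2+0=0

4,0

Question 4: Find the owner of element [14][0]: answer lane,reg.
r:14=>grp=6,rB=1  c:0=>tig=0,lo=0
L=6*4+0=24  i=1*2+0=2

24,2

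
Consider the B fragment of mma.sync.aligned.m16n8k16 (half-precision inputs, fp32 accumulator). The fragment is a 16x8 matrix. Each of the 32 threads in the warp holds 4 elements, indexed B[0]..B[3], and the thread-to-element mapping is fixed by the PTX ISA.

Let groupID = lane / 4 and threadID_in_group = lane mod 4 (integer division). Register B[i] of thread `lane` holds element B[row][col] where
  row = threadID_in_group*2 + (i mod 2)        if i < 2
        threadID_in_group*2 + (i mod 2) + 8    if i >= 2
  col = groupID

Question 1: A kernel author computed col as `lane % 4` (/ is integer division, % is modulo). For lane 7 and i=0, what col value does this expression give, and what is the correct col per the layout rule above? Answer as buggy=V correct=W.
`lane % 4`[7,0]⇒3
lane 7⇒7/4=1, 7 mod 4=3
i=0  r:2·3+0+0⇒6  c:1
col: 3 vs 1

buggy=3 correct=1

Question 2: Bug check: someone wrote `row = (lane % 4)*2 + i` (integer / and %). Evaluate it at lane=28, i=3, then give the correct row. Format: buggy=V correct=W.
buggy=3 correct=9

`(lane % 4)*2 + i`[28,3]->3
28: gid=7,tid=0
[3] (0*2+1+8,7) = (9,7)
row: 3 vs 9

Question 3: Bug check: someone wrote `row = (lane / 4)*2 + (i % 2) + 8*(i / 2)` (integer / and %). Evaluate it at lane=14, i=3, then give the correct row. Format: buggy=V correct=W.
`(lane / 4)*2 + (i % 2) + 8*(i / 2)`[14,3]→15
lane 14: G=3 (14/4), T=2 (14%4)
i=3: r=2*2+1+8=13, c=G=3
row: 15 vs 13

buggy=15 correct=13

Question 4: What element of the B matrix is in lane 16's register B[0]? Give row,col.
16: g=4,t=0
[0] (0*2+0+0,4) = (0,4)

0,4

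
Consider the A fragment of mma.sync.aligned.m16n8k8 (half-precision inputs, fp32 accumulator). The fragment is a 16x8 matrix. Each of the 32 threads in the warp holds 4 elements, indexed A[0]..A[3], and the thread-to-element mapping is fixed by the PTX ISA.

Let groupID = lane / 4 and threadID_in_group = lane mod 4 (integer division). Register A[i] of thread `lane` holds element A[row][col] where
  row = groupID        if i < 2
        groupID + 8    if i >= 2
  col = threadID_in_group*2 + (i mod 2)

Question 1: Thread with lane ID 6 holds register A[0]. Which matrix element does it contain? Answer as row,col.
1,4

L=6=>grp=6>>2=1, tig=6&3=2
[0]=>row 1+0=1  col 2·2+0=4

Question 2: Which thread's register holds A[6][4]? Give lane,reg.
r=6→G=6,rhi=0  c=4→T=2,p=0
L=6*4+2=26  i=0*2+0=0

26,0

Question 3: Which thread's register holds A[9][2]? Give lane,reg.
r:9=>grp=1,rB=1  c:2=>tig=1,lo=0
L=1*4+1=5  i=1*2+0=2

5,2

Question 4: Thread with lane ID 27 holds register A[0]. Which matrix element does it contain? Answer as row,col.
lane 27: grp=6 (27/4), tig=3 (27%4)
i=0: r=6+0=6, c=3*2+0=6

6,6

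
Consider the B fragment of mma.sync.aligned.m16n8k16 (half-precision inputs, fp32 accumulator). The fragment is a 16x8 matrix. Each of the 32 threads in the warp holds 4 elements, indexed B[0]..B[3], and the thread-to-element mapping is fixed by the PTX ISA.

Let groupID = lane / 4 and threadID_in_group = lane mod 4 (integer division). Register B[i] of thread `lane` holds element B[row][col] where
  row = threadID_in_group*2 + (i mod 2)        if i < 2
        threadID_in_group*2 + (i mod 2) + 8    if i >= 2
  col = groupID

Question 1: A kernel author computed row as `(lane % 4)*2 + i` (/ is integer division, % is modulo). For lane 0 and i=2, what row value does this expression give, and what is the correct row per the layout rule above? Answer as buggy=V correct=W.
`(lane % 4)*2 + i`[0,2]⇒2
L=0⇒gr=0>>2=0, th=0&3=0
[2]⇒row 0·2+0+8=8  col gr=0
row: 2 vs 8

buggy=2 correct=8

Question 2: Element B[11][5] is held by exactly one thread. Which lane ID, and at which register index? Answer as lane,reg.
21,3

c=5->g=5  r=11->rb=1,t=1,b0=1
L=5*4+1=21  i=1*2+1=3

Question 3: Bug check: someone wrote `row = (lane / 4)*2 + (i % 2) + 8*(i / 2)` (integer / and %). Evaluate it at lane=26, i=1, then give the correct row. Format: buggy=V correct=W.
buggy=13 correct=5

`(lane / 4)*2 + (i % 2) + 8*(i / 2)`[26,1]->13
L=26->g=26>>2=6, t=26&3=2
[1]->row 2·2+1+0=5  col g=6
row: 13 vs 5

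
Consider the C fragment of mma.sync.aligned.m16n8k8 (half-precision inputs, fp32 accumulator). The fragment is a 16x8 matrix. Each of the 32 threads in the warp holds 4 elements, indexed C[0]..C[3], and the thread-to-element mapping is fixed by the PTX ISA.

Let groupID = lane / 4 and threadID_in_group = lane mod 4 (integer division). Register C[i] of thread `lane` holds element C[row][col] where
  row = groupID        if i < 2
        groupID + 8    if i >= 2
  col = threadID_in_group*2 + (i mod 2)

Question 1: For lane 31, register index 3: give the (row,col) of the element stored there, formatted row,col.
15,7

lane 31: gid=7 (31/4), tid=3 (31%4)
i=3: r=7+8=15, c=3*2+1=7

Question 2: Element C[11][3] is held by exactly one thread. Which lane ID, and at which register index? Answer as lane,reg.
13,3

r=11->g=3,rb=1  c=3->t=1,b0=1
L=3*4+1=13  i=1*2+1=3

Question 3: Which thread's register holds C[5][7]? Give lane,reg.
23,1

r=5->g=5,rb=0  c=7->t=3,b0=1
L=5*4+3=23  i=0*2+1=1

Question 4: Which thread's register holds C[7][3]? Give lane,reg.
29,1

r=7->g=7,rb=0  c=3->t=1,b0=1
L=7*4+1=29  i=0*2+1=1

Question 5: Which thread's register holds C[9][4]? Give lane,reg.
r=9->g=1,rb=1  c=4->t=2,b0=0
L=1*4+2=6  i=1*2+0=2

6,2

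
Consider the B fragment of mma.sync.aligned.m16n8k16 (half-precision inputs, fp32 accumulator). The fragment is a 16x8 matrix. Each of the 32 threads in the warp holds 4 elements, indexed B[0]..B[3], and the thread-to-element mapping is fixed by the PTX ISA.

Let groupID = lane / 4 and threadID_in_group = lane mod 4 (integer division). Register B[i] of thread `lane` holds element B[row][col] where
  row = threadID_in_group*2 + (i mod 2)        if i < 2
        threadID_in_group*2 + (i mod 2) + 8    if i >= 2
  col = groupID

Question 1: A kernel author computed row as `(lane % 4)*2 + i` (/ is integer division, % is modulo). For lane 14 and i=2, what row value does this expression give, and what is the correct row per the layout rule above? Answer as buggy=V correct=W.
`(lane % 4)*2 + i`[14,2]->6
lane 14->14/4=3, 14 mod 4=2
i=2  r:2·2+0+8->12  c:3
row: 6 vs 12

buggy=6 correct=12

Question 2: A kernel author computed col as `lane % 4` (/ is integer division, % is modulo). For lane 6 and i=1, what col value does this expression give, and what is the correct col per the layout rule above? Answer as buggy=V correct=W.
`lane % 4`[6,1]→2
lane 6→6/4=1, 6 mod 4=2
i=1  r:2·2+1+0→5  c:1
col: 2 vs 1

buggy=2 correct=1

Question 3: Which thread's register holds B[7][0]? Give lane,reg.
3,1

c:0=>grp=0  r:7=>rB=0,tig=3,lo=1
L=0*4+3=3  i=0*2+1=1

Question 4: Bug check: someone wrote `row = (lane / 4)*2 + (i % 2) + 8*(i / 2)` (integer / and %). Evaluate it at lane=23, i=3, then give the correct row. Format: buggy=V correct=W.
buggy=19 correct=15

`(lane / 4)*2 + (i % 2) + 8*(i / 2)`[23,3]->19
23: gid=5,tid=3
[3] (3*2+1+8,5) = (15,5)
row: 19 vs 15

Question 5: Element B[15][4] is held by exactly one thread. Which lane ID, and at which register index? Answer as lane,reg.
c=4⇒gr=4  r=15⇒Rb=1,th=3,odd=1
L=4*4+3=19  i=1*2+1=3

19,3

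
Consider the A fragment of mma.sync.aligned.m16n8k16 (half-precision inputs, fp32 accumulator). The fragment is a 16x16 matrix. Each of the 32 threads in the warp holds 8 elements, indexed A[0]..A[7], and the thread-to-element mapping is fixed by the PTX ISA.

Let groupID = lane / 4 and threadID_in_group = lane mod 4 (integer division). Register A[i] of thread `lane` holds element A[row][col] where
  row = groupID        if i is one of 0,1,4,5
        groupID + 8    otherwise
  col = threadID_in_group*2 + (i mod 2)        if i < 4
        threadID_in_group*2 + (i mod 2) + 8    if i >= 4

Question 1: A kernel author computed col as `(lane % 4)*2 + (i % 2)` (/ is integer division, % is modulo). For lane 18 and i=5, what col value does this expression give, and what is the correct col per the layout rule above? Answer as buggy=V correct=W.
`(lane % 4)*2 + (i % 2)`[18,5]->5
L=18->g=18>>2=4, t=18&3=2
[5]->row 4+0=4  col 2·2+1+8=13
col: 5 vs 13

buggy=5 correct=13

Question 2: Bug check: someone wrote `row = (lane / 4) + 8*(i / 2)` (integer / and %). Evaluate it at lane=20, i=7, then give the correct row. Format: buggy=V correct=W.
buggy=29 correct=13

`(lane / 4) + 8*(i / 2)`[20,7]→29
lane 20→20/4=5, 20 mod 4=0
i=7  r:5+8→13  c:2·0+1+8→9
row: 29 vs 13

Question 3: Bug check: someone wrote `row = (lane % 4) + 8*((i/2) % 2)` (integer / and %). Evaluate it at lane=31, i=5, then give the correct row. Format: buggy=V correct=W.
`(lane % 4) + 8*((i/2) % 2)`[31,5]⇒3
lane 31⇒31/4=7, 31 mod 4=3
i=5  r:7+0⇒7  c:2·3+1+8⇒15
row: 3 vs 7

buggy=3 correct=7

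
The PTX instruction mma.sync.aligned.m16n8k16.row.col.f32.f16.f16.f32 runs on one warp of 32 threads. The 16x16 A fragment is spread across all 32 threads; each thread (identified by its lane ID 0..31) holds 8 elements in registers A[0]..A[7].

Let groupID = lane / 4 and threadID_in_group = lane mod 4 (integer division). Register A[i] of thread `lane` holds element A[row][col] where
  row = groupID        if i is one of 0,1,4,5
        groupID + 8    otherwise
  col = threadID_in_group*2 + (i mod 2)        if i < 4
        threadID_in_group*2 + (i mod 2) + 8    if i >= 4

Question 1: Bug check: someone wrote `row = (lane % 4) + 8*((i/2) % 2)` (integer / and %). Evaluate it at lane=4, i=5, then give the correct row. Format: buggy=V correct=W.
`(lane % 4) + 8*((i/2) % 2)`[4,5]->0
4: g=1,t=0
[5] (1+0,0*2+1+8) = (1,9)
row: 0 vs 1

buggy=0 correct=1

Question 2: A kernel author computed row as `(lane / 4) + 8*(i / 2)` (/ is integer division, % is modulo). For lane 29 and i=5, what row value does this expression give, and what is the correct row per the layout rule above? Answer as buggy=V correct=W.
`(lane / 4) + 8*(i / 2)`[29,5]→23
29: G=7,T=1
[5] (7+0,1*2+1+8) = (7,11)
row: 23 vs 7

buggy=23 correct=7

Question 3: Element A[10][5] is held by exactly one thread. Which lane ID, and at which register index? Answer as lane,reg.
10,3

r=10⇒gr=2,Rb=1  c=5⇒Cb=0,th=2,odd=1
L=2*4+2=10  i=0*4+1*2+1=3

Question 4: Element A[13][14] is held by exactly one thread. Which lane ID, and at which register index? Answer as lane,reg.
23,6

r: 13->gid=5,r8=1  c: 14->c8=1,tid=3,i&1=0
L=5*4+3=23  i=1*4+1*2+0=6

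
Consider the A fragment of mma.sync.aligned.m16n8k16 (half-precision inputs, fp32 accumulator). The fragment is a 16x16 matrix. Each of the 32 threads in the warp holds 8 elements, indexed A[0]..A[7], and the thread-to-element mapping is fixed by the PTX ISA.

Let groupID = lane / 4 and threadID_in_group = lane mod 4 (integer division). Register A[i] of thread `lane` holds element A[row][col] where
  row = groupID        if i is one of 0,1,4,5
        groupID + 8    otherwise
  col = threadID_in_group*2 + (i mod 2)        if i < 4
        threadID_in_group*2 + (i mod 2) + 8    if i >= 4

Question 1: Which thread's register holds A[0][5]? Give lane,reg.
2,1

r: 0->gid=0,r8=0  c: 5->c8=0,tid=2,i&1=1
L=0*4+2=2  i=0*4+0*2+1=1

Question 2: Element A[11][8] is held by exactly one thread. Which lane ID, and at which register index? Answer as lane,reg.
12,6

r=11⇒gr=3,Rb=1  c=8⇒Cb=1,th=0,odd=0
L=3*4+0=12  i=1*4+1*2+0=6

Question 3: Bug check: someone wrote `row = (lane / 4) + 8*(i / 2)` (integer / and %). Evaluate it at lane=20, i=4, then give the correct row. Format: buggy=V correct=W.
`(lane / 4) + 8*(i / 2)`[20,4]⇒21
20: gr=5,th=0
[4] (5+0,0*2+0+8) = (5,8)
row: 21 vs 5

buggy=21 correct=5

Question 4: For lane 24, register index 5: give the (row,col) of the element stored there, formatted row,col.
L=24->g=24>>2=6, t=24&3=0
[5]->row 6+0=6  col 0·2+1+8=9

6,9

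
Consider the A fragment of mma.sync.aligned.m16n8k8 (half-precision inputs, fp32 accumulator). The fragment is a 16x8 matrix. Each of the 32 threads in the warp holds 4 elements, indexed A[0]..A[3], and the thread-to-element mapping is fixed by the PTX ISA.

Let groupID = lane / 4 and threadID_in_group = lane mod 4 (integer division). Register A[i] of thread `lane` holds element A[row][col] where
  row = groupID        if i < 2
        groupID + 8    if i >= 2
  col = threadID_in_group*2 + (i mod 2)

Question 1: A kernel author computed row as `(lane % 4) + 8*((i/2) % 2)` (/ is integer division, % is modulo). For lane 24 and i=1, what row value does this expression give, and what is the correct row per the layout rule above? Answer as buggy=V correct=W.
buggy=0 correct=6

`(lane % 4) + 8*((i/2) % 2)`[24,1]->0
L=24->gid=24>>2=6, tid=24&3=0
[1]->row 6+0=6  col 0·2+1=1
row: 0 vs 6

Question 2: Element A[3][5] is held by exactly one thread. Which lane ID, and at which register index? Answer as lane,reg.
r=3⇒gr=3,Rb=0  c=5⇒th=2,odd=1
L=3*4+2=14  i=0*2+1=1

14,1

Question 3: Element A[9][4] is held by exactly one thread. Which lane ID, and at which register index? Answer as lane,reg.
6,2

r=9→G=1,rhi=1  c=4→T=2,p=0
L=1*4+2=6  i=1*2+0=2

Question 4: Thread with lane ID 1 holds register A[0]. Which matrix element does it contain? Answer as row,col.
L=1->g=1>>2=0, t=1&3=1
[0]->row 0+0=0  col 1·2+0=2

0,2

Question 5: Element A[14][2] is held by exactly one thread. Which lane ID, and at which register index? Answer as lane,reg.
25,2

r=14→G=6,rhi=1  c=2→T=1,p=0
L=6*4+1=25  i=1*2+0=2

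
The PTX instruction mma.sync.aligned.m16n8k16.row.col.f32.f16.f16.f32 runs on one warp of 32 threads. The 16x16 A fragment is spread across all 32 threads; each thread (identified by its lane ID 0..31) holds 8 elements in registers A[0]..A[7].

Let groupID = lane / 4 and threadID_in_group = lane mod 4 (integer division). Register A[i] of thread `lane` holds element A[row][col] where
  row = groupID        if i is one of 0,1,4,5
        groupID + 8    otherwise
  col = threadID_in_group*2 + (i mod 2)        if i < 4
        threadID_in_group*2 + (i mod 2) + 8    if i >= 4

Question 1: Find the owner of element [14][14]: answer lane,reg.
27,6

r=14→G=6,rhi=1  c=14→chi=1,T=3,p=0
L=6*4+3=27  i=1*4+1*2+0=6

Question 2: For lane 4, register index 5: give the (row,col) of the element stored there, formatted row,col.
lane 4: gid=1 (4/4), tid=0 (4%4)
i=5: r=1+0=1, c=0*2+1+8=9

1,9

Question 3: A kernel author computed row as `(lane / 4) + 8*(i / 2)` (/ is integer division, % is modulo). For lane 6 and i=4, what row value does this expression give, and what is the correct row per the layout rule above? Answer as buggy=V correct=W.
`(lane / 4) + 8*(i / 2)`[6,4]=>17
lane 6=>6/4=1, 6 mod 4=2
i=4  r:1+0=>1  c:2·2+0+8=>12
row: 17 vs 1

buggy=17 correct=1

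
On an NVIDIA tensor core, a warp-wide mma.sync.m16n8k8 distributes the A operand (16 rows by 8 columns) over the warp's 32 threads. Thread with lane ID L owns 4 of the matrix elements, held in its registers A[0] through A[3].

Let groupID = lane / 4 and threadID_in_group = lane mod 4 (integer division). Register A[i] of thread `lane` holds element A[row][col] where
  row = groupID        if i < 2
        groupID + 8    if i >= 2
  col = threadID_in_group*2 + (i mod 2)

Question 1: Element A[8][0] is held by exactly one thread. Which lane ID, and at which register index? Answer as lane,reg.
0,2

r=8→G=0,rhi=1  c=0→T=0,p=0
L=0*4+0=0  i=1*2+0=2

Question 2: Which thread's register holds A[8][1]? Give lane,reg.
r: 8->gid=0,r8=1  c: 1->tid=0,i&1=1
L=0*4+0=0  i=1*2+1=3

0,3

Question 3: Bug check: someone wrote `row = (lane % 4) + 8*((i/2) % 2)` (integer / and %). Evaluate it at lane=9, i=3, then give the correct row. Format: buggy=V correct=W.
`(lane % 4) + 8*((i/2) % 2)`[9,3]→9
9: G=2,T=1
[3] (2+8,1*2+1) = (10,3)
row: 9 vs 10

buggy=9 correct=10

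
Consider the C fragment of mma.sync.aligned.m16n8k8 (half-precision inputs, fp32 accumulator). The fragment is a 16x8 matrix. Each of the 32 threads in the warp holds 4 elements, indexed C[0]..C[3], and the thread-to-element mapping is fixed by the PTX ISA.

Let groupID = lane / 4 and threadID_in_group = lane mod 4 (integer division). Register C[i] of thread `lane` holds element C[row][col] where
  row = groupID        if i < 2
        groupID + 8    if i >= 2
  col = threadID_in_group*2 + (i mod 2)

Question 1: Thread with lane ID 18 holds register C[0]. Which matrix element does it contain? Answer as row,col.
18: G=4,T=2
[0] (4+0,2*2+0) = (4,4)

4,4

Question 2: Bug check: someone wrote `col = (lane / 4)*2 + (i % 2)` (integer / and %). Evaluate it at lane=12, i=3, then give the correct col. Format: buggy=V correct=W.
buggy=7 correct=1

`(lane / 4)*2 + (i % 2)`[12,3]⇒7
lane 12⇒12/4=3, 12 mod 4=0
i=3  r:3+8⇒11  c:2·0+1⇒1
col: 7 vs 1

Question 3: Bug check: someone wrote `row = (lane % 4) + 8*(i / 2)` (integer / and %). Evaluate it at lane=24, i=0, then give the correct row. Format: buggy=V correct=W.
`(lane % 4) + 8*(i / 2)`[24,0]=>0
24: grp=6,tig=0
[0] (6+0,0*2+0) = (6,0)
row: 0 vs 6

buggy=0 correct=6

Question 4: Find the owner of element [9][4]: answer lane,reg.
6,2

r=9⇒gr=1,Rb=1  c=4⇒th=2,odd=0
L=1*4+2=6  i=1*2+0=2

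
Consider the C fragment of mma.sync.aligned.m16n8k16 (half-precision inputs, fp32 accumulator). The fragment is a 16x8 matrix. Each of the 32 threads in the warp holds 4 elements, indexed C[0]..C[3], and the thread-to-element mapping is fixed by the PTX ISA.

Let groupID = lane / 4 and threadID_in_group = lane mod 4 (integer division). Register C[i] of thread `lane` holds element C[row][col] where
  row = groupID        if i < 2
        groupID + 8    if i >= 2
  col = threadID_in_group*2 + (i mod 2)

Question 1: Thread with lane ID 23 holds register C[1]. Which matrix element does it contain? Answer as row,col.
5,7

lane 23->23/4=5, 23 mod 4=3
i=1  r:5+0->5  c:2·3+1->7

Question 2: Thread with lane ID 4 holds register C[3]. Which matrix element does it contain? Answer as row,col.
9,1

L=4→G=4>>2=1, T=4&3=0
[3]→row 1+8=9  col 0·2+1=1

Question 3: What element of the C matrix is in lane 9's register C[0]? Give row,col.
2,2

lane 9=>9/4=2, 9 mod 4=1
i=0  r:2+0=>2  c:2·1+0=>2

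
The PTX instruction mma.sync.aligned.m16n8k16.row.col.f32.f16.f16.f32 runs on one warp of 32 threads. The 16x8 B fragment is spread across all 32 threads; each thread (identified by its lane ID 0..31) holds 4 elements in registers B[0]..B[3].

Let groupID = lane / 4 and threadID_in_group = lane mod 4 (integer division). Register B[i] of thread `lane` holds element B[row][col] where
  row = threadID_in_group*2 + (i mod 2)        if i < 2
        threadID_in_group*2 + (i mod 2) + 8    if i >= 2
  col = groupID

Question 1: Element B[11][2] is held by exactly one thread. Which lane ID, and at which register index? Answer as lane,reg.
9,3

c=2→G=2  r=11→rhi=1,T=1,p=1
L=2*4+1=9  i=1*2+1=3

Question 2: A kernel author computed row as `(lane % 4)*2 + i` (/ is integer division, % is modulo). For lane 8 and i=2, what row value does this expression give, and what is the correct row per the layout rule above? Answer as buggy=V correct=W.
buggy=2 correct=8

`(lane % 4)*2 + i`[8,2]->2
lane 8->8/4=2, 8 mod 4=0
i=2  r:2·0+0+8->8  c:2
row: 2 vs 8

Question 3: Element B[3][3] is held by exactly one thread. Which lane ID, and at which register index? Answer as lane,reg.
13,1

c:3=>grp=3  r:3=>rB=0,tig=1,lo=1
L=3*4+1=13  i=0*2+1=1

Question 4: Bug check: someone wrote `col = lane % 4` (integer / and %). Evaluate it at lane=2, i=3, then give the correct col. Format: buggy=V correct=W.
buggy=2 correct=0

`lane % 4`[2,3]⇒2
2: gr=0,th=2
[3] (2*2+1+8,0) = (13,0)
col: 2 vs 0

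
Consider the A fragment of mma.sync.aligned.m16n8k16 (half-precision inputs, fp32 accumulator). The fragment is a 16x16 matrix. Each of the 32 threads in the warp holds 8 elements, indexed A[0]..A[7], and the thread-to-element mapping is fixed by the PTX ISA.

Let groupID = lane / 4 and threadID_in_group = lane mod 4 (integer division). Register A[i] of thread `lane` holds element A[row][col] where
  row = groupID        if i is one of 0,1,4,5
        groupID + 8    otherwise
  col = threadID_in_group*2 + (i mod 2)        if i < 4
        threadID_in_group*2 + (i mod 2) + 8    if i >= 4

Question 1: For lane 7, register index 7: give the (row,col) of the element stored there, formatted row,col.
9,15

lane 7: gid=1 (7/4), tid=3 (7%4)
i=7: r=1+8=9, c=3*2+1+8=15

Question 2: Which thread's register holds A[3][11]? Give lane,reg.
13,5

r: 3->gid=3,r8=0  c: 11->c8=1,tid=1,i&1=1
L=3*4+1=13  i=1*4+0*2+1=5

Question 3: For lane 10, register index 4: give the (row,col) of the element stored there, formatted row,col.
lane 10→10/4=2, 10 mod 4=2
i=4  r:2+0→2  c:2·2+0+8→12

2,12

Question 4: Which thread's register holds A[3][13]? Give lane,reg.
14,5

r: 3->gid=3,r8=0  c: 13->c8=1,tid=2,i&1=1
L=3*4+2=14  i=1*4+0*2+1=5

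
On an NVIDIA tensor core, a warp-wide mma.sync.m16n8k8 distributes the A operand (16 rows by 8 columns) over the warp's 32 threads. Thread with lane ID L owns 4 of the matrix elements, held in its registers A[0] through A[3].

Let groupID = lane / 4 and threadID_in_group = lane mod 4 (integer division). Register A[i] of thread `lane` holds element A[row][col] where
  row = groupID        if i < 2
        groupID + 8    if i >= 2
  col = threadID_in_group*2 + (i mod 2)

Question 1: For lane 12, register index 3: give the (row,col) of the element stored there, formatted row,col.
lane 12: g=3 (12/4), t=0 (12%4)
i=3: r=3+8=11, c=0*2+1=1

11,1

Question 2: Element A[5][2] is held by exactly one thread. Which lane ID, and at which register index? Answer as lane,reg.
21,0

r=5->g=5,rb=0  c=2->t=1,b0=0
L=5*4+1=21  i=0*2+0=0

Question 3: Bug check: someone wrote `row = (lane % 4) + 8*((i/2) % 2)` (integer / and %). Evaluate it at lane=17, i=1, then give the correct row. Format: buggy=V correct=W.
buggy=1 correct=4

`(lane % 4) + 8*((i/2) % 2)`[17,1]=>1
lane 17: grp=4 (17/4), tig=1 (17%4)
i=1: r=4+0=4, c=1*2+1=3
row: 1 vs 4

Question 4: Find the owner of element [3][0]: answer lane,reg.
r:3=>grp=3,rB=0  c:0=>tig=0,lo=0
L=3*4+0=12  i=0*2+0=0

12,0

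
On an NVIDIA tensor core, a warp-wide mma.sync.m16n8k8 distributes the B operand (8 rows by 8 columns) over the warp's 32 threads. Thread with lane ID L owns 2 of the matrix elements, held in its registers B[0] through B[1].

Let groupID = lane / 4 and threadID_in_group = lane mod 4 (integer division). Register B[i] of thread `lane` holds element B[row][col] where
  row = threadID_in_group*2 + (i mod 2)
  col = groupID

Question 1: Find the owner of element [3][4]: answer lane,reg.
17,1

c=4->g=4  r=3->t=1,b0=1
L=4*4+1=17  i=1=1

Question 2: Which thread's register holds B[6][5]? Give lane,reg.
23,0

c:5=>grp=5  r:6=>tig=3,lo=0
L=5*4+3=23  i=0=0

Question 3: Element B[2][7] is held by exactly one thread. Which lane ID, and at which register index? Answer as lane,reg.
29,0

c=7->g=7  r=2->t=1,b0=0
L=7*4+1=29  i=0=0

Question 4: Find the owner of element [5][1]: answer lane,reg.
c=1⇒gr=1  r=5⇒th=2,odd=1
L=1*4+2=6  i=1=1

6,1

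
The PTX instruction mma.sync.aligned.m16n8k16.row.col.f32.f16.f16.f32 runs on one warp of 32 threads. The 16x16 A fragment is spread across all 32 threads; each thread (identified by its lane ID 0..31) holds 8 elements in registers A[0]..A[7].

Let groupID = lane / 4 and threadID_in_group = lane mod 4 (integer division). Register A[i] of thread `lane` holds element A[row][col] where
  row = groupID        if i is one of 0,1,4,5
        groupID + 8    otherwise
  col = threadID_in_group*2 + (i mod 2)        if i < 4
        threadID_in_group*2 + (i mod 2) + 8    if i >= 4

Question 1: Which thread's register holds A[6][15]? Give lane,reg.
r=6⇒gr=6,Rb=0  c=15⇒Cb=1,th=3,odd=1
L=6*4+3=27  i=1*4+0*2+1=5

27,5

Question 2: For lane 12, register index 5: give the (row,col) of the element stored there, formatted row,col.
3,9

lane 12=>12/4=3, 12 mod 4=0
i=5  r:3+0=>3  c:2·0+1+8=>9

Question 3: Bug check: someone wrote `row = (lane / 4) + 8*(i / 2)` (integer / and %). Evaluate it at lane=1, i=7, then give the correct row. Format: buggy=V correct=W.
`(lane / 4) + 8*(i / 2)`[1,7]⇒24
1: gr=0,th=1
[7] (0+8,1*2+1+8) = (8,11)
row: 24 vs 8

buggy=24 correct=8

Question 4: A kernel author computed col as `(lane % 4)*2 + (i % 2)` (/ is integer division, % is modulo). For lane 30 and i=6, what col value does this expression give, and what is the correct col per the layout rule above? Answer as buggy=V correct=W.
`(lane % 4)*2 + (i % 2)`[30,6]=>4
lane 30: grp=7 (30/4), tig=2 (30%4)
i=6: r=7+8=15, c=2*2+0+8=12
col: 4 vs 12

buggy=4 correct=12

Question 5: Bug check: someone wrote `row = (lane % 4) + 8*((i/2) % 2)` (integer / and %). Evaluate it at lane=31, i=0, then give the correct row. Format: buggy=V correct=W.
`(lane % 4) + 8*((i/2) % 2)`[31,0]⇒3
31: gr=7,th=3
[0] (7+0,3*2+0+0) = (7,6)
row: 3 vs 7

buggy=3 correct=7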